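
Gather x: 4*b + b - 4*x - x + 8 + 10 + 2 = 5*b - 5*x + 20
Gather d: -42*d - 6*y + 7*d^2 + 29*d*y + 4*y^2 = 7*d^2 + d*(29*y - 42) + 4*y^2 - 6*y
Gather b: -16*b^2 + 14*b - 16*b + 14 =-16*b^2 - 2*b + 14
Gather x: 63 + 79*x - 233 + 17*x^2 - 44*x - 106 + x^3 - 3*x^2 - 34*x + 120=x^3 + 14*x^2 + x - 156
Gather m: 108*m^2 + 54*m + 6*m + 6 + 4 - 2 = 108*m^2 + 60*m + 8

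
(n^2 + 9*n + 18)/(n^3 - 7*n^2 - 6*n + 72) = (n + 6)/(n^2 - 10*n + 24)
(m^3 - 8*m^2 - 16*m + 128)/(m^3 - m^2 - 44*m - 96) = (m - 4)/(m + 3)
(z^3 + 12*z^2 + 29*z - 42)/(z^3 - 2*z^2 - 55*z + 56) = (z + 6)/(z - 8)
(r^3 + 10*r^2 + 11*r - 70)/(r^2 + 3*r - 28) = (r^2 + 3*r - 10)/(r - 4)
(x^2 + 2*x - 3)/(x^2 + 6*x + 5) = (x^2 + 2*x - 3)/(x^2 + 6*x + 5)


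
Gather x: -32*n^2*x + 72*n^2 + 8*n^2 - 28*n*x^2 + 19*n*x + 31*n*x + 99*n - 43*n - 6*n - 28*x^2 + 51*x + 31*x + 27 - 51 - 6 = 80*n^2 + 50*n + x^2*(-28*n - 28) + x*(-32*n^2 + 50*n + 82) - 30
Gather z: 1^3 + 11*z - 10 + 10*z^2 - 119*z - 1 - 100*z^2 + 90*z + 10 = -90*z^2 - 18*z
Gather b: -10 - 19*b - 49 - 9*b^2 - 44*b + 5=-9*b^2 - 63*b - 54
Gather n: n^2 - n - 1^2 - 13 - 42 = n^2 - n - 56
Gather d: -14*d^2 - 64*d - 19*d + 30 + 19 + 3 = -14*d^2 - 83*d + 52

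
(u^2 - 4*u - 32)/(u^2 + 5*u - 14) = (u^2 - 4*u - 32)/(u^2 + 5*u - 14)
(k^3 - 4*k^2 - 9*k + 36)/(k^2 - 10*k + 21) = (k^2 - k - 12)/(k - 7)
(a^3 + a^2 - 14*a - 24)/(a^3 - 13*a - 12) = (a + 2)/(a + 1)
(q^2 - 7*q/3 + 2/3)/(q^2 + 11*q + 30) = (3*q^2 - 7*q + 2)/(3*(q^2 + 11*q + 30))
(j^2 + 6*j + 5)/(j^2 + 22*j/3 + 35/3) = 3*(j + 1)/(3*j + 7)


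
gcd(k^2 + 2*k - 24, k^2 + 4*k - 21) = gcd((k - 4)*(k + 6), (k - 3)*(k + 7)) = 1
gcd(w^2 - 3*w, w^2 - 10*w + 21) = w - 3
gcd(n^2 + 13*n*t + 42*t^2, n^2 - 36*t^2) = n + 6*t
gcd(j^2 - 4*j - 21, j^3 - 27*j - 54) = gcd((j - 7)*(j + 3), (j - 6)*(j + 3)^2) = j + 3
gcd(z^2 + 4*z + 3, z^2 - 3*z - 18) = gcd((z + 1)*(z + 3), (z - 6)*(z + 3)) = z + 3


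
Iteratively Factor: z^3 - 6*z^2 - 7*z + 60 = (z - 5)*(z^2 - z - 12) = (z - 5)*(z + 3)*(z - 4)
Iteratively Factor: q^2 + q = (q + 1)*(q)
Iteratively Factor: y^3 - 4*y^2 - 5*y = (y - 5)*(y^2 + y) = (y - 5)*(y + 1)*(y)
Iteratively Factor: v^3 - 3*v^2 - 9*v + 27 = (v + 3)*(v^2 - 6*v + 9) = (v - 3)*(v + 3)*(v - 3)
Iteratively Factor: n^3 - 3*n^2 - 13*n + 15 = (n - 1)*(n^2 - 2*n - 15) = (n - 1)*(n + 3)*(n - 5)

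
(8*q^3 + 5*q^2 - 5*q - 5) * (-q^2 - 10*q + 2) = -8*q^5 - 85*q^4 - 29*q^3 + 65*q^2 + 40*q - 10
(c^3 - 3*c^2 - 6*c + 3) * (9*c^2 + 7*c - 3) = 9*c^5 - 20*c^4 - 78*c^3 - 6*c^2 + 39*c - 9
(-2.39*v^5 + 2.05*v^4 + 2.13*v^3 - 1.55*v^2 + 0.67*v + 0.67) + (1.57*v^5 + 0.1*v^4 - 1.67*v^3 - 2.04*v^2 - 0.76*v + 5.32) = -0.82*v^5 + 2.15*v^4 + 0.46*v^3 - 3.59*v^2 - 0.09*v + 5.99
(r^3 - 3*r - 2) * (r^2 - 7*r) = r^5 - 7*r^4 - 3*r^3 + 19*r^2 + 14*r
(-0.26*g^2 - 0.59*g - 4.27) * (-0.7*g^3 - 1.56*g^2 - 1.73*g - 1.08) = 0.182*g^5 + 0.8186*g^4 + 4.3592*g^3 + 7.9627*g^2 + 8.0243*g + 4.6116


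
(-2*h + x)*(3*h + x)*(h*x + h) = -6*h^3*x - 6*h^3 + h^2*x^2 + h^2*x + h*x^3 + h*x^2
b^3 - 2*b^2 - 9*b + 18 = (b - 3)*(b - 2)*(b + 3)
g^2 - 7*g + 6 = (g - 6)*(g - 1)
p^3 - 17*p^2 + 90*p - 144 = (p - 8)*(p - 6)*(p - 3)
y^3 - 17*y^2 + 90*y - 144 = (y - 8)*(y - 6)*(y - 3)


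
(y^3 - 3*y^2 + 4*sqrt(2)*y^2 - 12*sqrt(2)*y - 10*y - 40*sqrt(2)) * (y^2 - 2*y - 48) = y^5 - 5*y^4 + 4*sqrt(2)*y^4 - 52*y^3 - 20*sqrt(2)*y^3 - 208*sqrt(2)*y^2 + 164*y^2 + 480*y + 656*sqrt(2)*y + 1920*sqrt(2)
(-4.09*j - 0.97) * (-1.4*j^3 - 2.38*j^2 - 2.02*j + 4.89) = 5.726*j^4 + 11.0922*j^3 + 10.5704*j^2 - 18.0407*j - 4.7433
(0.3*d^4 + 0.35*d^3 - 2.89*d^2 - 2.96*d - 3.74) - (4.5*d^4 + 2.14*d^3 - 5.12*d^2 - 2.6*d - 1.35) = -4.2*d^4 - 1.79*d^3 + 2.23*d^2 - 0.36*d - 2.39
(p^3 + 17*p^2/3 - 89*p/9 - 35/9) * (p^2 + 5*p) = p^5 + 32*p^4/3 + 166*p^3/9 - 160*p^2/3 - 175*p/9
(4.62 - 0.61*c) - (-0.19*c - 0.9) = 5.52 - 0.42*c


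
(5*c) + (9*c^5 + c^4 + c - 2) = 9*c^5 + c^4 + 6*c - 2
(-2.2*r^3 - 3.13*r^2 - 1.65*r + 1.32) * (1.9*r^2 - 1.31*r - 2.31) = -4.18*r^5 - 3.065*r^4 + 6.0473*r^3 + 11.8998*r^2 + 2.0823*r - 3.0492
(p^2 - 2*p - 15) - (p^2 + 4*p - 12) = -6*p - 3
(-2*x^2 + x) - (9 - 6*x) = -2*x^2 + 7*x - 9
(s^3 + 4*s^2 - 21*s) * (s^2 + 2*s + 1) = s^5 + 6*s^4 - 12*s^3 - 38*s^2 - 21*s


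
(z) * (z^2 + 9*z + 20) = z^3 + 9*z^2 + 20*z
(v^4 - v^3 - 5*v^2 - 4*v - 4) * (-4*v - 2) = -4*v^5 + 2*v^4 + 22*v^3 + 26*v^2 + 24*v + 8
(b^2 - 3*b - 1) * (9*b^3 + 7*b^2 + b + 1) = 9*b^5 - 20*b^4 - 29*b^3 - 9*b^2 - 4*b - 1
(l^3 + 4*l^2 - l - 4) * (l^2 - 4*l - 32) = l^5 - 49*l^3 - 128*l^2 + 48*l + 128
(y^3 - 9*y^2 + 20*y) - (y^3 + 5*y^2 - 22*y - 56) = -14*y^2 + 42*y + 56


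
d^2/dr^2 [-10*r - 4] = 0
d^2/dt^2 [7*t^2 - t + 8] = 14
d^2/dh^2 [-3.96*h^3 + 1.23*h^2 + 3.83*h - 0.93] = 2.46 - 23.76*h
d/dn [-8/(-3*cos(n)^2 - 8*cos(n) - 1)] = 16*(3*cos(n) + 4)*sin(n)/(3*cos(n)^2 + 8*cos(n) + 1)^2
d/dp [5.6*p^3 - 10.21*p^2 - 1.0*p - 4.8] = 16.8*p^2 - 20.42*p - 1.0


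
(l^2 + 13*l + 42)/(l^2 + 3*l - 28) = (l + 6)/(l - 4)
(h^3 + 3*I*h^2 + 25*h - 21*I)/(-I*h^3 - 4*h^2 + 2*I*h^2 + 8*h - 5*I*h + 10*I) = (I*h^3 - 3*h^2 + 25*I*h + 21)/(h^3 + h^2*(-2 - 4*I) + h*(5 + 8*I) - 10)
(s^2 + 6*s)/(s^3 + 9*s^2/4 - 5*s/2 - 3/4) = 4*s*(s + 6)/(4*s^3 + 9*s^2 - 10*s - 3)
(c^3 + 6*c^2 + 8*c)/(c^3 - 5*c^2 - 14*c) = (c + 4)/(c - 7)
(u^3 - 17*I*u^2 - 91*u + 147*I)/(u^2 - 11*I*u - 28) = (u^2 - 10*I*u - 21)/(u - 4*I)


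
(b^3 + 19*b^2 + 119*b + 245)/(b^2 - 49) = (b^2 + 12*b + 35)/(b - 7)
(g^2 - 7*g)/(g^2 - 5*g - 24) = g*(7 - g)/(-g^2 + 5*g + 24)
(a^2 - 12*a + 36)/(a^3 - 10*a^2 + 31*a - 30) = (a^2 - 12*a + 36)/(a^3 - 10*a^2 + 31*a - 30)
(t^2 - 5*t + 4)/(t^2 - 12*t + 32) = (t - 1)/(t - 8)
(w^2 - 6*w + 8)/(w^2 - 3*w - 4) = (w - 2)/(w + 1)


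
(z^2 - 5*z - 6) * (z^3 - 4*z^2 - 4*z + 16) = z^5 - 9*z^4 + 10*z^3 + 60*z^2 - 56*z - 96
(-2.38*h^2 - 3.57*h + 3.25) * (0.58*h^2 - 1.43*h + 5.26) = -1.3804*h^4 + 1.3328*h^3 - 5.5287*h^2 - 23.4257*h + 17.095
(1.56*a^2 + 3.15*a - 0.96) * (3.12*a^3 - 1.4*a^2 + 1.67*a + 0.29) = 4.8672*a^5 + 7.644*a^4 - 4.8*a^3 + 7.0569*a^2 - 0.6897*a - 0.2784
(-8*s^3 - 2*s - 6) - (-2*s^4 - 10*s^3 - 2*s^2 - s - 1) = 2*s^4 + 2*s^3 + 2*s^2 - s - 5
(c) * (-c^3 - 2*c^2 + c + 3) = -c^4 - 2*c^3 + c^2 + 3*c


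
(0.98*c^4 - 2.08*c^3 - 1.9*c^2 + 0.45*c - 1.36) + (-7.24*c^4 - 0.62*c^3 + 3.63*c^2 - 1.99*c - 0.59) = -6.26*c^4 - 2.7*c^3 + 1.73*c^2 - 1.54*c - 1.95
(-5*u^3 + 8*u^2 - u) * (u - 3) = -5*u^4 + 23*u^3 - 25*u^2 + 3*u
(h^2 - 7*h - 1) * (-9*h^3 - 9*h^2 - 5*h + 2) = -9*h^5 + 54*h^4 + 67*h^3 + 46*h^2 - 9*h - 2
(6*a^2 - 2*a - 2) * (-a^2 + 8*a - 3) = -6*a^4 + 50*a^3 - 32*a^2 - 10*a + 6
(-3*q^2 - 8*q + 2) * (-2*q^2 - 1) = 6*q^4 + 16*q^3 - q^2 + 8*q - 2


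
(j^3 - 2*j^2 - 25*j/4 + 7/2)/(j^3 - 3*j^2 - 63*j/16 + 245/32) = 8*(2*j^2 + 3*j - 2)/(16*j^2 + 8*j - 35)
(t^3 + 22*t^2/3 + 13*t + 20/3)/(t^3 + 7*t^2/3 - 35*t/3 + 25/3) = (3*t^2 + 7*t + 4)/(3*t^2 - 8*t + 5)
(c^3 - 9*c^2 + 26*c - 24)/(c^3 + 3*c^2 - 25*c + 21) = (c^2 - 6*c + 8)/(c^2 + 6*c - 7)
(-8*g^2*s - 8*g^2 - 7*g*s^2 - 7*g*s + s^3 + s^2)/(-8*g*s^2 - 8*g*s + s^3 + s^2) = (g + s)/s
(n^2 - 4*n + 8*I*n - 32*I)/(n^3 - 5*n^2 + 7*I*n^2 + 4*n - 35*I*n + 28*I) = (n + 8*I)/(n^2 + n*(-1 + 7*I) - 7*I)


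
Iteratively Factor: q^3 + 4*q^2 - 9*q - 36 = (q + 3)*(q^2 + q - 12) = (q + 3)*(q + 4)*(q - 3)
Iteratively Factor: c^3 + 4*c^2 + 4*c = (c)*(c^2 + 4*c + 4) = c*(c + 2)*(c + 2)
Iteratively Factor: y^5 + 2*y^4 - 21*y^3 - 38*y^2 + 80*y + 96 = (y - 2)*(y^4 + 4*y^3 - 13*y^2 - 64*y - 48) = (y - 2)*(y + 3)*(y^3 + y^2 - 16*y - 16) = (y - 2)*(y + 1)*(y + 3)*(y^2 - 16) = (y - 2)*(y + 1)*(y + 3)*(y + 4)*(y - 4)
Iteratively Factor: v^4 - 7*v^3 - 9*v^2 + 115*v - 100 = (v - 5)*(v^3 - 2*v^2 - 19*v + 20) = (v - 5)*(v - 1)*(v^2 - v - 20) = (v - 5)^2*(v - 1)*(v + 4)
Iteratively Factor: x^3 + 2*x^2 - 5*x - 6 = (x - 2)*(x^2 + 4*x + 3) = (x - 2)*(x + 1)*(x + 3)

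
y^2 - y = y*(y - 1)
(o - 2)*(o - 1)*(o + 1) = o^3 - 2*o^2 - o + 2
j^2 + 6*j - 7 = (j - 1)*(j + 7)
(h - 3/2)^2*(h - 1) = h^3 - 4*h^2 + 21*h/4 - 9/4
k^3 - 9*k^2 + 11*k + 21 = (k - 7)*(k - 3)*(k + 1)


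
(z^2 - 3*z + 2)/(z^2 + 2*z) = (z^2 - 3*z + 2)/(z*(z + 2))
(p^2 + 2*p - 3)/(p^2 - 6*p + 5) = (p + 3)/(p - 5)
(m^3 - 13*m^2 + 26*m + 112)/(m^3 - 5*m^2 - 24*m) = (m^2 - 5*m - 14)/(m*(m + 3))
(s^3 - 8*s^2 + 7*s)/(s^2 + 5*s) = (s^2 - 8*s + 7)/(s + 5)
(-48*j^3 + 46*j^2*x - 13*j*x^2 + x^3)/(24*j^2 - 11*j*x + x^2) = -2*j + x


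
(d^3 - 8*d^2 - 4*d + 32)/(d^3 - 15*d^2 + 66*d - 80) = (d + 2)/(d - 5)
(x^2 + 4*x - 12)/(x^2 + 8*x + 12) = (x - 2)/(x + 2)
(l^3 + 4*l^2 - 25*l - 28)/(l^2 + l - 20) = (l^2 + 8*l + 7)/(l + 5)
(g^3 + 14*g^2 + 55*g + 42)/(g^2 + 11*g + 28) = (g^2 + 7*g + 6)/(g + 4)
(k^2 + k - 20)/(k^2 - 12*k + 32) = (k + 5)/(k - 8)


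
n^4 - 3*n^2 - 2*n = n*(n - 2)*(n + 1)^2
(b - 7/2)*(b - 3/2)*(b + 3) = b^3 - 2*b^2 - 39*b/4 + 63/4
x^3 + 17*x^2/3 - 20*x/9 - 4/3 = (x - 2/3)*(x + 1/3)*(x + 6)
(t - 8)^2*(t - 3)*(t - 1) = t^4 - 20*t^3 + 131*t^2 - 304*t + 192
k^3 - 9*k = k*(k - 3)*(k + 3)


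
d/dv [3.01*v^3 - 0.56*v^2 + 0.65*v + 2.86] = 9.03*v^2 - 1.12*v + 0.65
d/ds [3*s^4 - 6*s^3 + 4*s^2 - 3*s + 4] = 12*s^3 - 18*s^2 + 8*s - 3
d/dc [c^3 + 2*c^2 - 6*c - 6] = 3*c^2 + 4*c - 6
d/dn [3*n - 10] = 3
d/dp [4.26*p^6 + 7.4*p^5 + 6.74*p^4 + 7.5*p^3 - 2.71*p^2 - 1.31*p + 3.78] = 25.56*p^5 + 37.0*p^4 + 26.96*p^3 + 22.5*p^2 - 5.42*p - 1.31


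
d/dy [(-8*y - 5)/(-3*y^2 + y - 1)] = (24*y^2 - 8*y - (6*y - 1)*(8*y + 5) + 8)/(3*y^2 - y + 1)^2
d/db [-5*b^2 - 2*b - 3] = -10*b - 2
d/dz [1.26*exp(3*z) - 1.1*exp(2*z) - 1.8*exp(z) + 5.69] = (3.78*exp(2*z) - 2.2*exp(z) - 1.8)*exp(z)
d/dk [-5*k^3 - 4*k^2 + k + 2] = -15*k^2 - 8*k + 1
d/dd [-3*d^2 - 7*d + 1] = -6*d - 7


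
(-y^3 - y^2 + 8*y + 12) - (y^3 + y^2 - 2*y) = -2*y^3 - 2*y^2 + 10*y + 12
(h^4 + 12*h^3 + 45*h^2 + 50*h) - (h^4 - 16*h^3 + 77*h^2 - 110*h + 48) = 28*h^3 - 32*h^2 + 160*h - 48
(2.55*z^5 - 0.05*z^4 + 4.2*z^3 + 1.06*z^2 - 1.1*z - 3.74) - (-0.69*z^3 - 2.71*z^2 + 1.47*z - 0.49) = 2.55*z^5 - 0.05*z^4 + 4.89*z^3 + 3.77*z^2 - 2.57*z - 3.25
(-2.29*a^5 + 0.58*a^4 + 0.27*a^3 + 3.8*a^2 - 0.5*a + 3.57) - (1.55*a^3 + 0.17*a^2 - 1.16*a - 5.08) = -2.29*a^5 + 0.58*a^4 - 1.28*a^3 + 3.63*a^2 + 0.66*a + 8.65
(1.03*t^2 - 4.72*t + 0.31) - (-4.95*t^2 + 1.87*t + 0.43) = 5.98*t^2 - 6.59*t - 0.12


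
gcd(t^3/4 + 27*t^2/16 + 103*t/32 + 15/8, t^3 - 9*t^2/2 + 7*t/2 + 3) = 1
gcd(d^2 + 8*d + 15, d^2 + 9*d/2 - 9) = 1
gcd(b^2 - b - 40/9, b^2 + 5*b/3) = b + 5/3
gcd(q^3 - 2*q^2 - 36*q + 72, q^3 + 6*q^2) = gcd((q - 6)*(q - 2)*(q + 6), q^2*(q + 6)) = q + 6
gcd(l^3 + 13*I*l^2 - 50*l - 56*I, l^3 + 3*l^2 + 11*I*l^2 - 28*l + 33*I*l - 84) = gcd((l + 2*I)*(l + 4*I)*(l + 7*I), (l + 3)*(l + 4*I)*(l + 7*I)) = l^2 + 11*I*l - 28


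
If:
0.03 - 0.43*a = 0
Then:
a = 0.07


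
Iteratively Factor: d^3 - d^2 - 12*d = (d - 4)*(d^2 + 3*d) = d*(d - 4)*(d + 3)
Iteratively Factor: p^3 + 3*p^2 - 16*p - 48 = (p + 3)*(p^2 - 16) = (p + 3)*(p + 4)*(p - 4)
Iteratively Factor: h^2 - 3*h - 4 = (h - 4)*(h + 1)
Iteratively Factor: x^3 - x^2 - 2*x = (x)*(x^2 - x - 2) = x*(x + 1)*(x - 2)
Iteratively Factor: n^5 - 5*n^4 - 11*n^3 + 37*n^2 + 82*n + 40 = (n - 4)*(n^4 - n^3 - 15*n^2 - 23*n - 10) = (n - 4)*(n + 1)*(n^3 - 2*n^2 - 13*n - 10) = (n - 4)*(n + 1)^2*(n^2 - 3*n - 10) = (n - 4)*(n + 1)^2*(n + 2)*(n - 5)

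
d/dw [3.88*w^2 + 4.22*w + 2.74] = 7.76*w + 4.22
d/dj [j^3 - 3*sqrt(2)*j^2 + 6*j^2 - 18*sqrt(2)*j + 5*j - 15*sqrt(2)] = 3*j^2 - 6*sqrt(2)*j + 12*j - 18*sqrt(2) + 5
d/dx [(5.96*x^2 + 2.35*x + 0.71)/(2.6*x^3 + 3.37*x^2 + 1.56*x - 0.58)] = (-15.496*x^4 - 12.22*x^3 - 4.1599*x^2 - 11.699*x - 2.4706)/(6.76*x^6 + 17.524*x^5 + 19.4689*x^4 + 7.4984*x^3 - 1.4756*x^2 - 1.8096*x + 0.3364)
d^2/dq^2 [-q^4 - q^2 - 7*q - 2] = -12*q^2 - 2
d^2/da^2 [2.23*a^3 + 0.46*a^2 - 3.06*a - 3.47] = 13.38*a + 0.92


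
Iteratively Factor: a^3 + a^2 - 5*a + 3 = (a + 3)*(a^2 - 2*a + 1) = (a - 1)*(a + 3)*(a - 1)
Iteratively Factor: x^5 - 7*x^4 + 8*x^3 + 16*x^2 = (x)*(x^4 - 7*x^3 + 8*x^2 + 16*x) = x*(x - 4)*(x^3 - 3*x^2 - 4*x) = x*(x - 4)*(x + 1)*(x^2 - 4*x) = x^2*(x - 4)*(x + 1)*(x - 4)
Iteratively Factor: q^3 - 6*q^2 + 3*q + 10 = (q - 5)*(q^2 - q - 2) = (q - 5)*(q - 2)*(q + 1)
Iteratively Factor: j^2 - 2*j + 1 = (j - 1)*(j - 1)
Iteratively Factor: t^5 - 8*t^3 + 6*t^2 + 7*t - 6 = (t - 1)*(t^4 + t^3 - 7*t^2 - t + 6) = (t - 1)*(t + 3)*(t^3 - 2*t^2 - t + 2) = (t - 1)*(t + 1)*(t + 3)*(t^2 - 3*t + 2) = (t - 1)^2*(t + 1)*(t + 3)*(t - 2)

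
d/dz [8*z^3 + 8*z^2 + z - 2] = 24*z^2 + 16*z + 1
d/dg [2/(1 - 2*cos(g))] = -4*sin(g)/(2*cos(g) - 1)^2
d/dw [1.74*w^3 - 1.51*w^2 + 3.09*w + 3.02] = 5.22*w^2 - 3.02*w + 3.09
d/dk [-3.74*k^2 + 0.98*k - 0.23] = 0.98 - 7.48*k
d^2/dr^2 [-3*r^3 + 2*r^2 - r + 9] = 4 - 18*r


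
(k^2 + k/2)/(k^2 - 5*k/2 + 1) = k*(2*k + 1)/(2*k^2 - 5*k + 2)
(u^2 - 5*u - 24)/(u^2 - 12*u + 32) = (u + 3)/(u - 4)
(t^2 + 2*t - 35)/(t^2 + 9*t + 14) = (t - 5)/(t + 2)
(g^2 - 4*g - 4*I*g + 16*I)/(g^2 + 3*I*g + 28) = (g - 4)/(g + 7*I)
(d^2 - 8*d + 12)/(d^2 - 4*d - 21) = (-d^2 + 8*d - 12)/(-d^2 + 4*d + 21)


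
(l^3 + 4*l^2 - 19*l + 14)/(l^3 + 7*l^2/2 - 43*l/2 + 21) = 2*(l - 1)/(2*l - 3)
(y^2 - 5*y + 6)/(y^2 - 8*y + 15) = (y - 2)/(y - 5)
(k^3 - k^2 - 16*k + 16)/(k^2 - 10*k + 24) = (k^2 + 3*k - 4)/(k - 6)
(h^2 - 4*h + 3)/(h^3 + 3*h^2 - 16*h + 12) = (h - 3)/(h^2 + 4*h - 12)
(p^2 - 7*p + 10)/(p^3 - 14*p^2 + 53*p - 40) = (p - 2)/(p^2 - 9*p + 8)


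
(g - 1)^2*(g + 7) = g^3 + 5*g^2 - 13*g + 7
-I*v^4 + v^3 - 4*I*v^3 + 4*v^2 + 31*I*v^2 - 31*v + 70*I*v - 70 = (v - 5)*(v + 2)*(v + 7)*(-I*v + 1)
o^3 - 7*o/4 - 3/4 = (o - 3/2)*(o + 1/2)*(o + 1)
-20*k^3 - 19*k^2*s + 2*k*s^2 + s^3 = (-4*k + s)*(k + s)*(5*k + s)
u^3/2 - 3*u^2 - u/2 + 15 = (u/2 + 1)*(u - 5)*(u - 3)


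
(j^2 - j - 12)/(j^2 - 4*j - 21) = (j - 4)/(j - 7)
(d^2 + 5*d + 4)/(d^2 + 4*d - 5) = (d^2 + 5*d + 4)/(d^2 + 4*d - 5)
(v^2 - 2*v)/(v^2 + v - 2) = v*(v - 2)/(v^2 + v - 2)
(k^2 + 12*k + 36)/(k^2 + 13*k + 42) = (k + 6)/(k + 7)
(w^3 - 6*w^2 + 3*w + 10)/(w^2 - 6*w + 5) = (w^2 - w - 2)/(w - 1)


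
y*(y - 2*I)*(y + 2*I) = y^3 + 4*y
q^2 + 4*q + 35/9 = (q + 5/3)*(q + 7/3)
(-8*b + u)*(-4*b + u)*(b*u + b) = 32*b^3*u + 32*b^3 - 12*b^2*u^2 - 12*b^2*u + b*u^3 + b*u^2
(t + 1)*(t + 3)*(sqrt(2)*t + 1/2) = sqrt(2)*t^3 + t^2/2 + 4*sqrt(2)*t^2 + 2*t + 3*sqrt(2)*t + 3/2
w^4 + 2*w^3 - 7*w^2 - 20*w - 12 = (w - 3)*(w + 1)*(w + 2)^2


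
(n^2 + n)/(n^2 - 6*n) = (n + 1)/(n - 6)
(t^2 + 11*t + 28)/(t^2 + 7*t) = (t + 4)/t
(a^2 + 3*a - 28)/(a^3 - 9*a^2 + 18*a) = (a^2 + 3*a - 28)/(a*(a^2 - 9*a + 18))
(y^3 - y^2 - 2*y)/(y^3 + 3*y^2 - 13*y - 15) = y*(y - 2)/(y^2 + 2*y - 15)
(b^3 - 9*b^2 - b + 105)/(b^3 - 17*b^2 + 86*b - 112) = (b^2 - 2*b - 15)/(b^2 - 10*b + 16)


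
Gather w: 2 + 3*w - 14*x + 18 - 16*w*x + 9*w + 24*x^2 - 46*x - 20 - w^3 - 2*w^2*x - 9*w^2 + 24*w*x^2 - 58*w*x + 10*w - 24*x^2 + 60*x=-w^3 + w^2*(-2*x - 9) + w*(24*x^2 - 74*x + 22)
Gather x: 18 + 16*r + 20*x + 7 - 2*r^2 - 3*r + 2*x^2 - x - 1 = -2*r^2 + 13*r + 2*x^2 + 19*x + 24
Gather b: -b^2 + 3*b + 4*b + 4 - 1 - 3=-b^2 + 7*b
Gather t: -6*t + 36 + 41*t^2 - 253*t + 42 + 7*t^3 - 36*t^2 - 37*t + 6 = 7*t^3 + 5*t^2 - 296*t + 84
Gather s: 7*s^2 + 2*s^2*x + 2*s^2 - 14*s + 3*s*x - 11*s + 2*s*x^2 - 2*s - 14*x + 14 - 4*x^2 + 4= s^2*(2*x + 9) + s*(2*x^2 + 3*x - 27) - 4*x^2 - 14*x + 18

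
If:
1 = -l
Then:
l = -1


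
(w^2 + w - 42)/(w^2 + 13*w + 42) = (w - 6)/(w + 6)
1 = 1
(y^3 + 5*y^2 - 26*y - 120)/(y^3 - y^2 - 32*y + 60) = (y + 4)/(y - 2)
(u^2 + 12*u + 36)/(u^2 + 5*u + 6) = (u^2 + 12*u + 36)/(u^2 + 5*u + 6)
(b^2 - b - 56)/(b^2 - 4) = (b^2 - b - 56)/(b^2 - 4)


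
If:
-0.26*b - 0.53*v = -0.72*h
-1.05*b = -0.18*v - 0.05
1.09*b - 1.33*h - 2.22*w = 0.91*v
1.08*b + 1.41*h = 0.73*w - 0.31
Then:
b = 0.01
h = -0.14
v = -0.20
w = 0.17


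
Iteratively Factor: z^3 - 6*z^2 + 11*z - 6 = (z - 3)*(z^2 - 3*z + 2) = (z - 3)*(z - 2)*(z - 1)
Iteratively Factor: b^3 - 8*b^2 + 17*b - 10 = (b - 5)*(b^2 - 3*b + 2) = (b - 5)*(b - 2)*(b - 1)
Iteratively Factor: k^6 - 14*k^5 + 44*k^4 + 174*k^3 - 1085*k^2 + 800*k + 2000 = (k - 5)*(k^5 - 9*k^4 - k^3 + 169*k^2 - 240*k - 400) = (k - 5)*(k - 4)*(k^4 - 5*k^3 - 21*k^2 + 85*k + 100) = (k - 5)^2*(k - 4)*(k^3 - 21*k - 20) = (k - 5)^2*(k - 4)*(k + 1)*(k^2 - k - 20) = (k - 5)^3*(k - 4)*(k + 1)*(k + 4)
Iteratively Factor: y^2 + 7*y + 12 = (y + 4)*(y + 3)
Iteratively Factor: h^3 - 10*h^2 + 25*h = (h - 5)*(h^2 - 5*h) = (h - 5)^2*(h)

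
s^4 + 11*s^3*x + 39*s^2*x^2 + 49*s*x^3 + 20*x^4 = (s + x)^2*(s + 4*x)*(s + 5*x)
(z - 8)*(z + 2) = z^2 - 6*z - 16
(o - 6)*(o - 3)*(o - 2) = o^3 - 11*o^2 + 36*o - 36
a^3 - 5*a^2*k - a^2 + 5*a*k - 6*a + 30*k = (a - 3)*(a + 2)*(a - 5*k)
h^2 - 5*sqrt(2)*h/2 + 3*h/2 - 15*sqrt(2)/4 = (h + 3/2)*(h - 5*sqrt(2)/2)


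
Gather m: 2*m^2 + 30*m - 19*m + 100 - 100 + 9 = 2*m^2 + 11*m + 9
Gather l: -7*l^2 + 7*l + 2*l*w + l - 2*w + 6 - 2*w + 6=-7*l^2 + l*(2*w + 8) - 4*w + 12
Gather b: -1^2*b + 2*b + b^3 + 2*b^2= b^3 + 2*b^2 + b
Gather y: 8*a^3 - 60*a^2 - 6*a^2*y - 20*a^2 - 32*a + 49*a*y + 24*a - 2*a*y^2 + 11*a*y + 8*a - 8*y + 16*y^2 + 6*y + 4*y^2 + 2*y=8*a^3 - 80*a^2 + y^2*(20 - 2*a) + y*(-6*a^2 + 60*a)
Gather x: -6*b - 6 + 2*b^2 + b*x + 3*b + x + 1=2*b^2 - 3*b + x*(b + 1) - 5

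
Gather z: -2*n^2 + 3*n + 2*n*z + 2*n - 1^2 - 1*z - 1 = -2*n^2 + 5*n + z*(2*n - 1) - 2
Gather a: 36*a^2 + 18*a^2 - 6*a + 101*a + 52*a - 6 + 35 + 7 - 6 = 54*a^2 + 147*a + 30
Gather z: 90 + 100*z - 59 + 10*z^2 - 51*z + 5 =10*z^2 + 49*z + 36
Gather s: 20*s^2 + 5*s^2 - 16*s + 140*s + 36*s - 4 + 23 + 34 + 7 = 25*s^2 + 160*s + 60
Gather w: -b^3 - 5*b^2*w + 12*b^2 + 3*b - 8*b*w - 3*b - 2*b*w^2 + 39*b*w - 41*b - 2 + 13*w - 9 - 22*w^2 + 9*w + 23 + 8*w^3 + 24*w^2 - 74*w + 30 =-b^3 + 12*b^2 - 41*b + 8*w^3 + w^2*(2 - 2*b) + w*(-5*b^2 + 31*b - 52) + 42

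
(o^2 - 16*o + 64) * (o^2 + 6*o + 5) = o^4 - 10*o^3 - 27*o^2 + 304*o + 320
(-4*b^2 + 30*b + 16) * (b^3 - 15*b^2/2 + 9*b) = -4*b^5 + 60*b^4 - 245*b^3 + 150*b^2 + 144*b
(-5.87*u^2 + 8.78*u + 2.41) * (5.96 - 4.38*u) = 25.7106*u^3 - 73.4416*u^2 + 41.773*u + 14.3636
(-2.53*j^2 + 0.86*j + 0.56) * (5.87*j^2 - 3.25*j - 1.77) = -14.8511*j^4 + 13.2707*j^3 + 4.9703*j^2 - 3.3422*j - 0.9912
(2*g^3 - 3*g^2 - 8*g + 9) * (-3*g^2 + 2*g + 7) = -6*g^5 + 13*g^4 + 32*g^3 - 64*g^2 - 38*g + 63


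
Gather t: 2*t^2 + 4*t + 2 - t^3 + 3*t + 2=-t^3 + 2*t^2 + 7*t + 4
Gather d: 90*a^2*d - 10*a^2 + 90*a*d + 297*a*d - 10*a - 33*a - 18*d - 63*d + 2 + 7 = -10*a^2 - 43*a + d*(90*a^2 + 387*a - 81) + 9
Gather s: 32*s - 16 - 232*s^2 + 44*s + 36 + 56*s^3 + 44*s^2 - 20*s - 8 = 56*s^3 - 188*s^2 + 56*s + 12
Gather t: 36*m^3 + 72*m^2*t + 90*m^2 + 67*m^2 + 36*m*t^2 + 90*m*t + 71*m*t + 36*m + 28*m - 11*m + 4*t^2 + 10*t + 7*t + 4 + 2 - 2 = 36*m^3 + 157*m^2 + 53*m + t^2*(36*m + 4) + t*(72*m^2 + 161*m + 17) + 4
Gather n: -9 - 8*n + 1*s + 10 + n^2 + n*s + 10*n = n^2 + n*(s + 2) + s + 1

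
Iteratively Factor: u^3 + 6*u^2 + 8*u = (u + 4)*(u^2 + 2*u) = (u + 2)*(u + 4)*(u)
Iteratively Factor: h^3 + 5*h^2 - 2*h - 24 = (h + 4)*(h^2 + h - 6) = (h - 2)*(h + 4)*(h + 3)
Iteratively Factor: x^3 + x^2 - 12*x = (x)*(x^2 + x - 12) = x*(x + 4)*(x - 3)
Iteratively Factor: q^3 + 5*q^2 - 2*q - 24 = (q + 4)*(q^2 + q - 6) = (q + 3)*(q + 4)*(q - 2)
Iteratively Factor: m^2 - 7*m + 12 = (m - 4)*(m - 3)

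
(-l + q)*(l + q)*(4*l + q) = -4*l^3 - l^2*q + 4*l*q^2 + q^3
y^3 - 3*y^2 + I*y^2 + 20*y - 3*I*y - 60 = (y - 3)*(y - 4*I)*(y + 5*I)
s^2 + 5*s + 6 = (s + 2)*(s + 3)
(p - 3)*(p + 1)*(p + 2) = p^3 - 7*p - 6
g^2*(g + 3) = g^3 + 3*g^2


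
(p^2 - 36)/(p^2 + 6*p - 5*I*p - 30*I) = (p - 6)/(p - 5*I)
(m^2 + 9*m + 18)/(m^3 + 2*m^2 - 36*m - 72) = (m + 3)/(m^2 - 4*m - 12)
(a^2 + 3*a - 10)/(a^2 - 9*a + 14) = (a + 5)/(a - 7)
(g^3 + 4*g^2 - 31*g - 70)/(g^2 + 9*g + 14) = g - 5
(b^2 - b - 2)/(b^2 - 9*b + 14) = (b + 1)/(b - 7)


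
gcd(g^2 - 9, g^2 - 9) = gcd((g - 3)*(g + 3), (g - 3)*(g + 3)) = g^2 - 9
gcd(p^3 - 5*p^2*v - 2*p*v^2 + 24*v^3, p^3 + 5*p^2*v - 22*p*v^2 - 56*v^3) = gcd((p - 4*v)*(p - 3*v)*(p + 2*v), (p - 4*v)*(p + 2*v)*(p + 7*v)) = p^2 - 2*p*v - 8*v^2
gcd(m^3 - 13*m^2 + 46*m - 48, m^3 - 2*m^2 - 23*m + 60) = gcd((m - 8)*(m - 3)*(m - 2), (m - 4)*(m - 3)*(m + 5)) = m - 3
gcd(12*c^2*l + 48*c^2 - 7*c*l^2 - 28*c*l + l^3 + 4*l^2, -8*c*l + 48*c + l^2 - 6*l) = 1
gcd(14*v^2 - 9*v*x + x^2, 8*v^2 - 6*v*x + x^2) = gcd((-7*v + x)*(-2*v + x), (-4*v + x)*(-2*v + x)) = -2*v + x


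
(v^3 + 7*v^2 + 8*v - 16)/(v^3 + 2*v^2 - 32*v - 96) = (v - 1)/(v - 6)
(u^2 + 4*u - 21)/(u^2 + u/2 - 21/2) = 2*(u + 7)/(2*u + 7)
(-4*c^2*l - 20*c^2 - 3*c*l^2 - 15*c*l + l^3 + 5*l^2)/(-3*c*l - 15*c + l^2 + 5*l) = (4*c^2 + 3*c*l - l^2)/(3*c - l)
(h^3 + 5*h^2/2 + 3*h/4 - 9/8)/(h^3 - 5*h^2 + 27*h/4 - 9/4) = (4*h^2 + 12*h + 9)/(2*(2*h^2 - 9*h + 9))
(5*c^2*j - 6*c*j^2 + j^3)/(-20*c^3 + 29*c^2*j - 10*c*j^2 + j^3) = -j/(4*c - j)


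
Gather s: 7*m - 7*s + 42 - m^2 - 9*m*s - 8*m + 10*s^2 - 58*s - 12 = -m^2 - m + 10*s^2 + s*(-9*m - 65) + 30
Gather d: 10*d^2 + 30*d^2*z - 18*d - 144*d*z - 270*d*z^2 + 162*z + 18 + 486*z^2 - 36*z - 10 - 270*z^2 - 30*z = d^2*(30*z + 10) + d*(-270*z^2 - 144*z - 18) + 216*z^2 + 96*z + 8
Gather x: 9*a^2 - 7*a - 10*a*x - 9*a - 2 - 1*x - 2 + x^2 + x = 9*a^2 - 10*a*x - 16*a + x^2 - 4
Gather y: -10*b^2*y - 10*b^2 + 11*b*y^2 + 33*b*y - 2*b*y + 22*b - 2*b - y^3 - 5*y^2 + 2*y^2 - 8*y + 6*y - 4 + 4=-10*b^2 + 20*b - y^3 + y^2*(11*b - 3) + y*(-10*b^2 + 31*b - 2)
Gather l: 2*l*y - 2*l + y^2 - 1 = l*(2*y - 2) + y^2 - 1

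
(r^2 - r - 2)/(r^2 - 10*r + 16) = (r + 1)/(r - 8)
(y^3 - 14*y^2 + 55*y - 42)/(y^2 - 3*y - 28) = (y^2 - 7*y + 6)/(y + 4)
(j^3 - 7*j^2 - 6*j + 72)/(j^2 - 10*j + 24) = j + 3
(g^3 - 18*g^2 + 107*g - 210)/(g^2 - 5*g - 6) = (g^2 - 12*g + 35)/(g + 1)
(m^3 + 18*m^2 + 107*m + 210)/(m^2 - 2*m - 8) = (m^3 + 18*m^2 + 107*m + 210)/(m^2 - 2*m - 8)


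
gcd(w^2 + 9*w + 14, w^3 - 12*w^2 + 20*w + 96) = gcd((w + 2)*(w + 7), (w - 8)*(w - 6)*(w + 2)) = w + 2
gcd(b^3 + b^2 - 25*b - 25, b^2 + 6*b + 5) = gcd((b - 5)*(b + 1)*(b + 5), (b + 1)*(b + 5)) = b^2 + 6*b + 5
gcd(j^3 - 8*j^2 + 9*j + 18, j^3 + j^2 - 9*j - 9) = j^2 - 2*j - 3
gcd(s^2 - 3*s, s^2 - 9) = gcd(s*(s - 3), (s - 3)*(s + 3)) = s - 3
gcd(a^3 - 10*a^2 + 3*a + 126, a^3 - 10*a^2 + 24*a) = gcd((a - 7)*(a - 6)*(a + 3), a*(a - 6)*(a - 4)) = a - 6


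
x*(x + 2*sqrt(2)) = x^2 + 2*sqrt(2)*x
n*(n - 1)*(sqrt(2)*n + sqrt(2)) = sqrt(2)*n^3 - sqrt(2)*n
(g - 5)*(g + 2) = g^2 - 3*g - 10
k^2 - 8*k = k*(k - 8)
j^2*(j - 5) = j^3 - 5*j^2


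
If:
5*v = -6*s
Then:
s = -5*v/6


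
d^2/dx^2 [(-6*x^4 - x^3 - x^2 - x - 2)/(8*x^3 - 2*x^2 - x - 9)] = 2*(-152*x^6 - 1548*x^5 - 1518*x^4 - 673*x^3 - 3297*x^2 - 633*x - 38)/(512*x^9 - 384*x^8 - 96*x^7 - 1640*x^6 + 876*x^5 + 318*x^4 + 1835*x^3 - 513*x^2 - 243*x - 729)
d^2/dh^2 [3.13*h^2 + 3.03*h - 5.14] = 6.26000000000000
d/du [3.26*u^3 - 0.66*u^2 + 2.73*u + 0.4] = 9.78*u^2 - 1.32*u + 2.73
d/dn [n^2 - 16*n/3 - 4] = 2*n - 16/3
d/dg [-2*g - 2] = -2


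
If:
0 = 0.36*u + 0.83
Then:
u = -2.31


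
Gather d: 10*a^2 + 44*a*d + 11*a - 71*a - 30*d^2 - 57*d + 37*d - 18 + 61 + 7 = 10*a^2 - 60*a - 30*d^2 + d*(44*a - 20) + 50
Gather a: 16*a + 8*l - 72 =16*a + 8*l - 72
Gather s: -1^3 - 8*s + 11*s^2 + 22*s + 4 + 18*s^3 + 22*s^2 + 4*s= 18*s^3 + 33*s^2 + 18*s + 3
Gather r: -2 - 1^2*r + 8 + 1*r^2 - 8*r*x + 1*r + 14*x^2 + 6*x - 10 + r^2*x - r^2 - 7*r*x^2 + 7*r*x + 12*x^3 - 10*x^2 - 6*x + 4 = r^2*x + r*(-7*x^2 - x) + 12*x^3 + 4*x^2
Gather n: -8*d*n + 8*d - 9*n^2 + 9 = -8*d*n + 8*d - 9*n^2 + 9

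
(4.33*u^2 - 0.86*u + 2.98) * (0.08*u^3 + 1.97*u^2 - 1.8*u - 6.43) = 0.3464*u^5 + 8.4613*u^4 - 9.2498*u^3 - 20.4233*u^2 + 0.1658*u - 19.1614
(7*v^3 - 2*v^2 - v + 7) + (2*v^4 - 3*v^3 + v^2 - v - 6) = 2*v^4 + 4*v^3 - v^2 - 2*v + 1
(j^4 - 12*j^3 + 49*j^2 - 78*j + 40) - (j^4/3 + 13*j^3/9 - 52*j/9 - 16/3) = 2*j^4/3 - 121*j^3/9 + 49*j^2 - 650*j/9 + 136/3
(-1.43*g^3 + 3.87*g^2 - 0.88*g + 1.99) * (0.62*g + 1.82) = -0.8866*g^4 - 0.2032*g^3 + 6.4978*g^2 - 0.3678*g + 3.6218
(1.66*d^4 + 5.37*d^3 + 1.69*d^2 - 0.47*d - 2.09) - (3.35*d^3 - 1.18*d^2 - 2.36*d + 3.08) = 1.66*d^4 + 2.02*d^3 + 2.87*d^2 + 1.89*d - 5.17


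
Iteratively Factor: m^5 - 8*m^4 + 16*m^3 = (m - 4)*(m^4 - 4*m^3) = m*(m - 4)*(m^3 - 4*m^2) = m^2*(m - 4)*(m^2 - 4*m) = m^2*(m - 4)^2*(m)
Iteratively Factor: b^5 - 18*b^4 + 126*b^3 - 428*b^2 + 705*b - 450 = (b - 3)*(b^4 - 15*b^3 + 81*b^2 - 185*b + 150) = (b - 5)*(b - 3)*(b^3 - 10*b^2 + 31*b - 30) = (b - 5)*(b - 3)*(b - 2)*(b^2 - 8*b + 15) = (b - 5)*(b - 3)^2*(b - 2)*(b - 5)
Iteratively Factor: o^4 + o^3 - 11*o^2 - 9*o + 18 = (o - 1)*(o^3 + 2*o^2 - 9*o - 18) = (o - 3)*(o - 1)*(o^2 + 5*o + 6) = (o - 3)*(o - 1)*(o + 3)*(o + 2)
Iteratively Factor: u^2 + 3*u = (u + 3)*(u)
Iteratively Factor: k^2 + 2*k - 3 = (k + 3)*(k - 1)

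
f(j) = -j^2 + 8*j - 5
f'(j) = 8 - 2*j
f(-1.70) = -21.49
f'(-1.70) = 11.40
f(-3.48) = -44.95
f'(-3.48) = 14.96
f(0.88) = 1.27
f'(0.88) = 6.24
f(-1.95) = -24.40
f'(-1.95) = 11.90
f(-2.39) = -29.83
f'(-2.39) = 12.78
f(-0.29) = -7.40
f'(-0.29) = 8.58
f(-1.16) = -15.63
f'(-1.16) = 10.32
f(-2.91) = -36.75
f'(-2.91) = 13.82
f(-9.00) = -158.00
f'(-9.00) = 26.00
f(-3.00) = -38.00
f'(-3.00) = 14.00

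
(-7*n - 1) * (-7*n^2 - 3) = 49*n^3 + 7*n^2 + 21*n + 3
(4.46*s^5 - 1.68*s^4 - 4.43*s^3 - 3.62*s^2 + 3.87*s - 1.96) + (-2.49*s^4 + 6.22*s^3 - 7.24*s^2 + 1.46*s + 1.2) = 4.46*s^5 - 4.17*s^4 + 1.79*s^3 - 10.86*s^2 + 5.33*s - 0.76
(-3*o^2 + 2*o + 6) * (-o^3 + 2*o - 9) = 3*o^5 - 2*o^4 - 12*o^3 + 31*o^2 - 6*o - 54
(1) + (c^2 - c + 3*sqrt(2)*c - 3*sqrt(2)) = c^2 - c + 3*sqrt(2)*c - 3*sqrt(2) + 1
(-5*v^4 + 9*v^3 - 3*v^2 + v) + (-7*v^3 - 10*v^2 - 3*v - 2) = -5*v^4 + 2*v^3 - 13*v^2 - 2*v - 2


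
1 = 1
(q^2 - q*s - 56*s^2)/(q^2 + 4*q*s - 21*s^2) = (q - 8*s)/(q - 3*s)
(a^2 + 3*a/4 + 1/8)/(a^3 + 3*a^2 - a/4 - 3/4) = (4*a + 1)/(2*(2*a^2 + 5*a - 3))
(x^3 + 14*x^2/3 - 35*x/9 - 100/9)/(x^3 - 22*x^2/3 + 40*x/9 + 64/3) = (3*x^2 + 10*x - 25)/(3*x^2 - 26*x + 48)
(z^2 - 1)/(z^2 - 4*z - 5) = (z - 1)/(z - 5)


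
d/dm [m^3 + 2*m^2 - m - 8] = 3*m^2 + 4*m - 1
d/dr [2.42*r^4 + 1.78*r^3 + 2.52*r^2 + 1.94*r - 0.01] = 9.68*r^3 + 5.34*r^2 + 5.04*r + 1.94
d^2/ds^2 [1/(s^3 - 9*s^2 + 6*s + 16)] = 6*((3 - s)*(s^3 - 9*s^2 + 6*s + 16) + 3*(s^2 - 6*s + 2)^2)/(s^3 - 9*s^2 + 6*s + 16)^3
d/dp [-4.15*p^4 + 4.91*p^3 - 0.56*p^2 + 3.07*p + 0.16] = -16.6*p^3 + 14.73*p^2 - 1.12*p + 3.07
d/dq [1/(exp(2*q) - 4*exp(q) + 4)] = 2*(2 - exp(q))*exp(q)/(exp(2*q) - 4*exp(q) + 4)^2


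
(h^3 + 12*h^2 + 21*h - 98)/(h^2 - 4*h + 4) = (h^2 + 14*h + 49)/(h - 2)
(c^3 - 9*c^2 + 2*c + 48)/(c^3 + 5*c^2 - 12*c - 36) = (c - 8)/(c + 6)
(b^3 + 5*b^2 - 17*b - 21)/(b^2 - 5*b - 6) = (b^2 + 4*b - 21)/(b - 6)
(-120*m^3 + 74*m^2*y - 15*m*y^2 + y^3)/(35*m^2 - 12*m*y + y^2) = (24*m^2 - 10*m*y + y^2)/(-7*m + y)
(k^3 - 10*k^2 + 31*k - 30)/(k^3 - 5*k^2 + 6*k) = (k - 5)/k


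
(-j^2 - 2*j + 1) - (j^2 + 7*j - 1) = -2*j^2 - 9*j + 2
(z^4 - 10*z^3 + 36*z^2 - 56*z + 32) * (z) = z^5 - 10*z^4 + 36*z^3 - 56*z^2 + 32*z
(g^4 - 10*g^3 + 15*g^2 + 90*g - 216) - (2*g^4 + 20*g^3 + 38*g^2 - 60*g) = -g^4 - 30*g^3 - 23*g^2 + 150*g - 216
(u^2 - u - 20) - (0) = u^2 - u - 20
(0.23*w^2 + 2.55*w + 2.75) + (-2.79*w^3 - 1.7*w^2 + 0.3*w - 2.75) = -2.79*w^3 - 1.47*w^2 + 2.85*w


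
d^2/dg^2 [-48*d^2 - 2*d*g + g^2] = 2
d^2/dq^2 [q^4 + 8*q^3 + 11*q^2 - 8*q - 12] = 12*q^2 + 48*q + 22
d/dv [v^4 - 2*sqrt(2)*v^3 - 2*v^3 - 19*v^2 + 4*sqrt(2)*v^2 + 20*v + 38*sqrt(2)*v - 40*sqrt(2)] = 4*v^3 - 6*sqrt(2)*v^2 - 6*v^2 - 38*v + 8*sqrt(2)*v + 20 + 38*sqrt(2)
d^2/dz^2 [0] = 0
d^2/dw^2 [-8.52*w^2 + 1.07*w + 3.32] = -17.0400000000000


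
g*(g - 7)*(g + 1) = g^3 - 6*g^2 - 7*g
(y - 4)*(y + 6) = y^2 + 2*y - 24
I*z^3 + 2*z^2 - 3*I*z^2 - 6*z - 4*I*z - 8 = (z - 4)*(z - 2*I)*(I*z + I)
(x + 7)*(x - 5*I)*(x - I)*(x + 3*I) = x^4 + 7*x^3 - 3*I*x^3 + 13*x^2 - 21*I*x^2 + 91*x - 15*I*x - 105*I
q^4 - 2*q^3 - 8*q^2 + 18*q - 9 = (q - 3)*(q - 1)^2*(q + 3)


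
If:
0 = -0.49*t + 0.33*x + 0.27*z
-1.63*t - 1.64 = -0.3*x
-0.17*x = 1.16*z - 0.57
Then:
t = -1.58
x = -3.12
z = 0.95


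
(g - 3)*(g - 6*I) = g^2 - 3*g - 6*I*g + 18*I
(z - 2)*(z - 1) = z^2 - 3*z + 2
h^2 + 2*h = h*(h + 2)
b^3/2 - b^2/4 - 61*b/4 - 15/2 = (b/2 + 1/4)*(b - 6)*(b + 5)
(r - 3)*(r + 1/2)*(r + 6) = r^3 + 7*r^2/2 - 33*r/2 - 9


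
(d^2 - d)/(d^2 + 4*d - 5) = d/(d + 5)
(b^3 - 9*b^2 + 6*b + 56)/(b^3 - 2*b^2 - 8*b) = (b - 7)/b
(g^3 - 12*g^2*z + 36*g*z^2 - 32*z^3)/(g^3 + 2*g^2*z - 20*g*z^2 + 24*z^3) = (g - 8*z)/(g + 6*z)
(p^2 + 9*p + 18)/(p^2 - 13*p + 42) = (p^2 + 9*p + 18)/(p^2 - 13*p + 42)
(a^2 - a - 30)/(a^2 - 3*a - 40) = (a - 6)/(a - 8)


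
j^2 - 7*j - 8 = (j - 8)*(j + 1)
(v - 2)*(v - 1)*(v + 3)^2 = v^4 + 3*v^3 - 7*v^2 - 15*v + 18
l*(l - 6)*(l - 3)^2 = l^4 - 12*l^3 + 45*l^2 - 54*l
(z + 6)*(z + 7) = z^2 + 13*z + 42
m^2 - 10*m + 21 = (m - 7)*(m - 3)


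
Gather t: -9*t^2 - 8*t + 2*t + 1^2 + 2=-9*t^2 - 6*t + 3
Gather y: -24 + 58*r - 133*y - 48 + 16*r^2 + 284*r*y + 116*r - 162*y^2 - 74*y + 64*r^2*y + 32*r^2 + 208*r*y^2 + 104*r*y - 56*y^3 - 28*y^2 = 48*r^2 + 174*r - 56*y^3 + y^2*(208*r - 190) + y*(64*r^2 + 388*r - 207) - 72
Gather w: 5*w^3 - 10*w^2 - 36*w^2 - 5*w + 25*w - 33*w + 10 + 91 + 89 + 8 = 5*w^3 - 46*w^2 - 13*w + 198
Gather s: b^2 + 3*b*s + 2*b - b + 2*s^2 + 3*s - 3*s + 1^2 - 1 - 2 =b^2 + 3*b*s + b + 2*s^2 - 2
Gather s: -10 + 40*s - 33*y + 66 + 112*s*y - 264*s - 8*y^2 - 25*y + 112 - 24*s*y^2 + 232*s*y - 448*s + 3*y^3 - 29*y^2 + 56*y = s*(-24*y^2 + 344*y - 672) + 3*y^3 - 37*y^2 - 2*y + 168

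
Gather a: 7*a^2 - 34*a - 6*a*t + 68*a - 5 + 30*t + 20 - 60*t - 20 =7*a^2 + a*(34 - 6*t) - 30*t - 5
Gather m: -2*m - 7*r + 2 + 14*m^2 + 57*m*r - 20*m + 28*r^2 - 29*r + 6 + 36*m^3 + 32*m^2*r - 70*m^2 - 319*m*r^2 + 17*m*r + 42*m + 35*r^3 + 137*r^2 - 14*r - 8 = 36*m^3 + m^2*(32*r - 56) + m*(-319*r^2 + 74*r + 20) + 35*r^3 + 165*r^2 - 50*r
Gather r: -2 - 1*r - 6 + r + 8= 0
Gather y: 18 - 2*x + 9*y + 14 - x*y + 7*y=-2*x + y*(16 - x) + 32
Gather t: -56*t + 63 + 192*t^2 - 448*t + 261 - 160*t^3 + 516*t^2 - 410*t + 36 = -160*t^3 + 708*t^2 - 914*t + 360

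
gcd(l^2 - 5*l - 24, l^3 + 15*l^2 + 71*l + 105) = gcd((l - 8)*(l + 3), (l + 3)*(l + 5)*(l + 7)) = l + 3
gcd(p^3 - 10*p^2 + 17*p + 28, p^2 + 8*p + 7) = p + 1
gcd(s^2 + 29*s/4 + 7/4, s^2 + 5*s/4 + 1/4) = s + 1/4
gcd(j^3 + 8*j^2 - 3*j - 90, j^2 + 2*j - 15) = j^2 + 2*j - 15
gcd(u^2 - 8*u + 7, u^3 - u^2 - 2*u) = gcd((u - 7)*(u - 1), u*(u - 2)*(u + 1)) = 1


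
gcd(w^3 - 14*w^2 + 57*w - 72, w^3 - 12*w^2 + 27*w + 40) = w - 8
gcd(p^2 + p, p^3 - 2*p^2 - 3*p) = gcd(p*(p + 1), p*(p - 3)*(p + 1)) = p^2 + p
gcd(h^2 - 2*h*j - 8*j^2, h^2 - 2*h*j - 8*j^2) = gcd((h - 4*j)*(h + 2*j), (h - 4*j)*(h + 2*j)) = h^2 - 2*h*j - 8*j^2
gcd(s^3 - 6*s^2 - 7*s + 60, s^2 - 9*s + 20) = s^2 - 9*s + 20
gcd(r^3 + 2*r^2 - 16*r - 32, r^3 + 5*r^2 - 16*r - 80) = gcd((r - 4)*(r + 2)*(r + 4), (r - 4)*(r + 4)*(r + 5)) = r^2 - 16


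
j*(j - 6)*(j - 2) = j^3 - 8*j^2 + 12*j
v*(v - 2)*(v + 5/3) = v^3 - v^2/3 - 10*v/3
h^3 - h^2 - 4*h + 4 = (h - 2)*(h - 1)*(h + 2)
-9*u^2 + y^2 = (-3*u + y)*(3*u + y)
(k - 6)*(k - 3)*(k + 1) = k^3 - 8*k^2 + 9*k + 18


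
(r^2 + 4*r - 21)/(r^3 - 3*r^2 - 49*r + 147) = 1/(r - 7)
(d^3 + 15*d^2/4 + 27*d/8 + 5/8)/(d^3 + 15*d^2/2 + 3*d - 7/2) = (8*d^2 + 22*d + 5)/(4*(2*d^2 + 13*d - 7))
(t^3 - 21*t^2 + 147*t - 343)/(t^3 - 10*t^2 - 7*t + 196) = (t - 7)/(t + 4)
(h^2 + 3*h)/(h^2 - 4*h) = (h + 3)/(h - 4)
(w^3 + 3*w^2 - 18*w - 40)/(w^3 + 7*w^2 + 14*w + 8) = (w^2 + w - 20)/(w^2 + 5*w + 4)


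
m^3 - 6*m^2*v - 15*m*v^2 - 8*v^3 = (m - 8*v)*(m + v)^2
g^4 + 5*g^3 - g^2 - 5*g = g*(g - 1)*(g + 1)*(g + 5)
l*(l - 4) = l^2 - 4*l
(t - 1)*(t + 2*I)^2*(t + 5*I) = t^4 - t^3 + 9*I*t^3 - 24*t^2 - 9*I*t^2 + 24*t - 20*I*t + 20*I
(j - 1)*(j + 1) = j^2 - 1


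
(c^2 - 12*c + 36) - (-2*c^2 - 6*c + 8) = 3*c^2 - 6*c + 28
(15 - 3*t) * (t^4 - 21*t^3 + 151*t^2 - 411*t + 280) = -3*t^5 + 78*t^4 - 768*t^3 + 3498*t^2 - 7005*t + 4200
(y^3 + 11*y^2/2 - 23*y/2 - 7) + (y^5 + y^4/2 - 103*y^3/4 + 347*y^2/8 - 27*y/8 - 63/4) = y^5 + y^4/2 - 99*y^3/4 + 391*y^2/8 - 119*y/8 - 91/4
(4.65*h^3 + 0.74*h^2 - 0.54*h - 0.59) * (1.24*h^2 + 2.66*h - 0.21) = 5.766*h^5 + 13.2866*h^4 + 0.3223*h^3 - 2.3234*h^2 - 1.456*h + 0.1239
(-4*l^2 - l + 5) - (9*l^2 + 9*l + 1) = -13*l^2 - 10*l + 4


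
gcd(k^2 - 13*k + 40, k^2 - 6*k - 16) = k - 8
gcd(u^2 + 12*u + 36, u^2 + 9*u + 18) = u + 6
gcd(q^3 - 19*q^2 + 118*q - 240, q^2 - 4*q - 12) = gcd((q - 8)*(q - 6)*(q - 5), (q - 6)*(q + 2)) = q - 6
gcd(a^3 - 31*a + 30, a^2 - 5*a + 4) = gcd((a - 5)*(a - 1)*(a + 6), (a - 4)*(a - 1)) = a - 1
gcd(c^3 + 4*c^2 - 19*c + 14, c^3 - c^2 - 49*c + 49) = c^2 + 6*c - 7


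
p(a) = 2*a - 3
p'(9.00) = 2.00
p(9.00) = 15.00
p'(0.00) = 2.00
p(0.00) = -3.00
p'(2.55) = 2.00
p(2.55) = 2.10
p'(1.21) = 2.00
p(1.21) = -0.58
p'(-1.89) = 2.00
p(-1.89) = -6.78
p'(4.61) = 2.00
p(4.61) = 6.22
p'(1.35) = 2.00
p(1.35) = -0.30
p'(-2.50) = 2.00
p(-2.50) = -8.00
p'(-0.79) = 2.00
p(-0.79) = -4.58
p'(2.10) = 2.00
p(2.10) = 1.20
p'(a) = 2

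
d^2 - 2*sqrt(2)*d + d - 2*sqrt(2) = (d + 1)*(d - 2*sqrt(2))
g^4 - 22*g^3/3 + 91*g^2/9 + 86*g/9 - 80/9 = (g - 5)*(g - 8/3)*(g - 2/3)*(g + 1)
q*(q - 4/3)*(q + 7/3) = q^3 + q^2 - 28*q/9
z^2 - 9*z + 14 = (z - 7)*(z - 2)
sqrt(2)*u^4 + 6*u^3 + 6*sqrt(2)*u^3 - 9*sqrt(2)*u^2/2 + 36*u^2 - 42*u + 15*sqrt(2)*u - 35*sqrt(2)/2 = (u - 1)*(u + 7)*(u + 5*sqrt(2)/2)*(sqrt(2)*u + 1)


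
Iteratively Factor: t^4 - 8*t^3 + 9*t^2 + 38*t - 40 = (t - 5)*(t^3 - 3*t^2 - 6*t + 8) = (t - 5)*(t - 4)*(t^2 + t - 2) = (t - 5)*(t - 4)*(t - 1)*(t + 2)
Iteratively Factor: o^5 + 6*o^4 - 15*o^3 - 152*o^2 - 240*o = (o)*(o^4 + 6*o^3 - 15*o^2 - 152*o - 240) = o*(o + 3)*(o^3 + 3*o^2 - 24*o - 80) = o*(o + 3)*(o + 4)*(o^2 - o - 20) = o*(o + 3)*(o + 4)^2*(o - 5)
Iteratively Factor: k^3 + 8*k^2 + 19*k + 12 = (k + 1)*(k^2 + 7*k + 12) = (k + 1)*(k + 3)*(k + 4)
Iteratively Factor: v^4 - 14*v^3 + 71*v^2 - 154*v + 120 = (v - 3)*(v^3 - 11*v^2 + 38*v - 40) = (v - 4)*(v - 3)*(v^2 - 7*v + 10) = (v - 5)*(v - 4)*(v - 3)*(v - 2)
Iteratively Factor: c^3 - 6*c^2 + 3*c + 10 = (c - 2)*(c^2 - 4*c - 5) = (c - 2)*(c + 1)*(c - 5)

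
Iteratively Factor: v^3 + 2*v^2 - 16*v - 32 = (v - 4)*(v^2 + 6*v + 8) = (v - 4)*(v + 2)*(v + 4)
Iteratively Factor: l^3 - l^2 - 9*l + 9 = (l - 1)*(l^2 - 9) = (l - 1)*(l + 3)*(l - 3)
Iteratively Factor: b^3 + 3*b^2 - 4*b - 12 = (b + 3)*(b^2 - 4) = (b + 2)*(b + 3)*(b - 2)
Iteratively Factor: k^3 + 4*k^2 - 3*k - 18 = (k - 2)*(k^2 + 6*k + 9) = (k - 2)*(k + 3)*(k + 3)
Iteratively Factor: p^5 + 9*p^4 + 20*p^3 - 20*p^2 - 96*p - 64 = (p + 4)*(p^4 + 5*p^3 - 20*p - 16) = (p + 1)*(p + 4)*(p^3 + 4*p^2 - 4*p - 16) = (p - 2)*(p + 1)*(p + 4)*(p^2 + 6*p + 8) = (p - 2)*(p + 1)*(p + 4)^2*(p + 2)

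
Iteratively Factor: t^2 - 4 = (t - 2)*(t + 2)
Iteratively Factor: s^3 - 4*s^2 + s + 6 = (s - 3)*(s^2 - s - 2) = (s - 3)*(s + 1)*(s - 2)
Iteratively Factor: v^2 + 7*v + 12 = (v + 3)*(v + 4)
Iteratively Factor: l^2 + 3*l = (l)*(l + 3)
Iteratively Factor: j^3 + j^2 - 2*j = (j - 1)*(j^2 + 2*j) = j*(j - 1)*(j + 2)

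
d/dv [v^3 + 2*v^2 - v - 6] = 3*v^2 + 4*v - 1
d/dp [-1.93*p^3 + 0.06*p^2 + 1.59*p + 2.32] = -5.79*p^2 + 0.12*p + 1.59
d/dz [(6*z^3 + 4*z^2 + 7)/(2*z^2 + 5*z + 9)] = (12*z^4 + 60*z^3 + 182*z^2 + 44*z - 35)/(4*z^4 + 20*z^3 + 61*z^2 + 90*z + 81)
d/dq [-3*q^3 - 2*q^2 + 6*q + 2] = -9*q^2 - 4*q + 6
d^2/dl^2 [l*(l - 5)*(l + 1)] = 6*l - 8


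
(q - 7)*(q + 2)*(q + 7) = q^3 + 2*q^2 - 49*q - 98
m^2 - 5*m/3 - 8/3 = (m - 8/3)*(m + 1)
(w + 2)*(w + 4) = w^2 + 6*w + 8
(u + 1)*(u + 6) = u^2 + 7*u + 6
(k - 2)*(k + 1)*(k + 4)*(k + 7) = k^4 + 10*k^3 + 15*k^2 - 50*k - 56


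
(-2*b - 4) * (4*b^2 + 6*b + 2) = -8*b^3 - 28*b^2 - 28*b - 8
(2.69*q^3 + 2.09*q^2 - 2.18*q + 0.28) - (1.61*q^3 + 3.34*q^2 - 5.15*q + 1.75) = 1.08*q^3 - 1.25*q^2 + 2.97*q - 1.47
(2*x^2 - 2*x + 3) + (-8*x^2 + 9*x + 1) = -6*x^2 + 7*x + 4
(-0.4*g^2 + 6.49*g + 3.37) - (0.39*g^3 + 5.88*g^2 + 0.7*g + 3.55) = -0.39*g^3 - 6.28*g^2 + 5.79*g - 0.18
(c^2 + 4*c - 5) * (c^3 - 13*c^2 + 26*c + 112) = c^5 - 9*c^4 - 31*c^3 + 281*c^2 + 318*c - 560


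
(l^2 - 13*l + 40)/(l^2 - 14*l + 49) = (l^2 - 13*l + 40)/(l^2 - 14*l + 49)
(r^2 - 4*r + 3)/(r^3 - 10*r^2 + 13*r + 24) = (r - 1)/(r^2 - 7*r - 8)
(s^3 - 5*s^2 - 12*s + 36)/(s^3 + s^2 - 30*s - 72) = (s - 2)/(s + 4)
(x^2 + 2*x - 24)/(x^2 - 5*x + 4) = (x + 6)/(x - 1)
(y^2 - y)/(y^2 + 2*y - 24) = y*(y - 1)/(y^2 + 2*y - 24)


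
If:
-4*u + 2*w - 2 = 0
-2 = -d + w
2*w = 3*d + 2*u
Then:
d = -1/2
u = -7/4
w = -5/2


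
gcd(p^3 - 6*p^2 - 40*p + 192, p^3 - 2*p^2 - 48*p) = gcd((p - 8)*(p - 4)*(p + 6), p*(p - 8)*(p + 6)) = p^2 - 2*p - 48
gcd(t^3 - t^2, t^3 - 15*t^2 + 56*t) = t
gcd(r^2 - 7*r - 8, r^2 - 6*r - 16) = r - 8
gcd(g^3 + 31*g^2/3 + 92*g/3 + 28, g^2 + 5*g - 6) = g + 6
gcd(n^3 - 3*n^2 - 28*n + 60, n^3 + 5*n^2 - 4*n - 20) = n^2 + 3*n - 10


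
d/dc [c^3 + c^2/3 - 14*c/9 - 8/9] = 3*c^2 + 2*c/3 - 14/9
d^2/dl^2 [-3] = 0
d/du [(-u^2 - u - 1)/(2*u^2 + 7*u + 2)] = 5*(1 - u^2)/(4*u^4 + 28*u^3 + 57*u^2 + 28*u + 4)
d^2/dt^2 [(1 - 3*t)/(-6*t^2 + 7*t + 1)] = 2*(27*(1 - 2*t)*(-6*t^2 + 7*t + 1) - (3*t - 1)*(12*t - 7)^2)/(-6*t^2 + 7*t + 1)^3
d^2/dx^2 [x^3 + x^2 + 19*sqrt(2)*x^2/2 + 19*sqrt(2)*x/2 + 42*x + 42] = 6*x + 2 + 19*sqrt(2)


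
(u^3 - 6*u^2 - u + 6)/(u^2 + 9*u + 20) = (u^3 - 6*u^2 - u + 6)/(u^2 + 9*u + 20)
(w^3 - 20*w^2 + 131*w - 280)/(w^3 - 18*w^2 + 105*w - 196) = (w^2 - 13*w + 40)/(w^2 - 11*w + 28)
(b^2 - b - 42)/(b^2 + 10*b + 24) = (b - 7)/(b + 4)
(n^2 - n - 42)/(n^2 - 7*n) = (n + 6)/n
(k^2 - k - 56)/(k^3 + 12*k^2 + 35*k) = (k - 8)/(k*(k + 5))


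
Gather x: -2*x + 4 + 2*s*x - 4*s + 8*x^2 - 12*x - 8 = -4*s + 8*x^2 + x*(2*s - 14) - 4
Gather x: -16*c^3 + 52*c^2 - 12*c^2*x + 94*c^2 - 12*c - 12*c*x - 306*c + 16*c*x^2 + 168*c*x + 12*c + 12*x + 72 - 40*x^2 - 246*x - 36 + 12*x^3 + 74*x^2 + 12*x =-16*c^3 + 146*c^2 - 306*c + 12*x^3 + x^2*(16*c + 34) + x*(-12*c^2 + 156*c - 222) + 36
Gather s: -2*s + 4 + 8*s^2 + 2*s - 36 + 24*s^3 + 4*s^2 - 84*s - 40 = 24*s^3 + 12*s^2 - 84*s - 72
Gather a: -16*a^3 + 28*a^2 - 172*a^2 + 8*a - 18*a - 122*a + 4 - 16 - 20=-16*a^3 - 144*a^2 - 132*a - 32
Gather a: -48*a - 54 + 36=-48*a - 18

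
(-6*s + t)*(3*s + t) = -18*s^2 - 3*s*t + t^2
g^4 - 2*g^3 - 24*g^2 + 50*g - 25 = (g - 5)*(g - 1)^2*(g + 5)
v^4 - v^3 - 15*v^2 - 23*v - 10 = (v - 5)*(v + 1)^2*(v + 2)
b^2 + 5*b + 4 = (b + 1)*(b + 4)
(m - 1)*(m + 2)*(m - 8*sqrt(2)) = m^3 - 8*sqrt(2)*m^2 + m^2 - 8*sqrt(2)*m - 2*m + 16*sqrt(2)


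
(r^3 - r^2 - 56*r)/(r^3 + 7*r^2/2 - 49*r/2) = 2*(r - 8)/(2*r - 7)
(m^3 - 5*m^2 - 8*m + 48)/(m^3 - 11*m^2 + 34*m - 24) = (m^2 - m - 12)/(m^2 - 7*m + 6)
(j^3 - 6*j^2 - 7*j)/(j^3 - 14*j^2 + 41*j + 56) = j/(j - 8)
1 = 1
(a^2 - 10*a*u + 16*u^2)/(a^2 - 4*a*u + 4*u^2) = (-a + 8*u)/(-a + 2*u)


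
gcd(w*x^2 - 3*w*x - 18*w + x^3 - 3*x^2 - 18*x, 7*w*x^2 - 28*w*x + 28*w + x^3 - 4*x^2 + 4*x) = 1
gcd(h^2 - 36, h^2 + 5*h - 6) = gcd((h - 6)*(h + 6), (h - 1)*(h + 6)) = h + 6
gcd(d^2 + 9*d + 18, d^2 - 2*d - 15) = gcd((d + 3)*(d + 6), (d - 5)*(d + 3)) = d + 3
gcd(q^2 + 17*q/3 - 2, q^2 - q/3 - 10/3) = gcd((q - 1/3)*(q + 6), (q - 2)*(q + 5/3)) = 1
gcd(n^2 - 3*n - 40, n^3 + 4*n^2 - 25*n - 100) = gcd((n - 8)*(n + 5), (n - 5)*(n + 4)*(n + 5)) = n + 5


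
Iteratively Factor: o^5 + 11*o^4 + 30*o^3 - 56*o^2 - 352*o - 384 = (o + 4)*(o^4 + 7*o^3 + 2*o^2 - 64*o - 96) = (o + 4)^2*(o^3 + 3*o^2 - 10*o - 24) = (o + 4)^3*(o^2 - o - 6) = (o + 2)*(o + 4)^3*(o - 3)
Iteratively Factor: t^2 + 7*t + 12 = (t + 3)*(t + 4)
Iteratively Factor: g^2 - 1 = (g + 1)*(g - 1)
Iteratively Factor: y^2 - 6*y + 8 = (y - 4)*(y - 2)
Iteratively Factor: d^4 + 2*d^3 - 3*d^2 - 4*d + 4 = (d - 1)*(d^3 + 3*d^2 - 4) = (d - 1)^2*(d^2 + 4*d + 4) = (d - 1)^2*(d + 2)*(d + 2)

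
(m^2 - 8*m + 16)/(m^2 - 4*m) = (m - 4)/m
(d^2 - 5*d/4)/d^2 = (d - 5/4)/d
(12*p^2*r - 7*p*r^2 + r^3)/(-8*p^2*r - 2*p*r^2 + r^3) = (-3*p + r)/(2*p + r)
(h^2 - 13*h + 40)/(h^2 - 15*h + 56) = (h - 5)/(h - 7)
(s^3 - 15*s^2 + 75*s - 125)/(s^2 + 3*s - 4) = (s^3 - 15*s^2 + 75*s - 125)/(s^2 + 3*s - 4)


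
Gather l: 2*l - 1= 2*l - 1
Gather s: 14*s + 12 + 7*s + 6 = 21*s + 18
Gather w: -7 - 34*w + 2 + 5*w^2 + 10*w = 5*w^2 - 24*w - 5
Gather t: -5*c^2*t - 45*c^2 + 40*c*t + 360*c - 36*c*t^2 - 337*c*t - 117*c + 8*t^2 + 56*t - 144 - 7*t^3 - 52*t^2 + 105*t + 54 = -45*c^2 + 243*c - 7*t^3 + t^2*(-36*c - 44) + t*(-5*c^2 - 297*c + 161) - 90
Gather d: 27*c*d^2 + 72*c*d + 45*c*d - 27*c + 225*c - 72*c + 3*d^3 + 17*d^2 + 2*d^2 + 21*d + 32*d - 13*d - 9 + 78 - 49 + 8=126*c + 3*d^3 + d^2*(27*c + 19) + d*(117*c + 40) + 28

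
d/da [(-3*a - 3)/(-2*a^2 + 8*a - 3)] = 3*(2*a^2 - 8*a - 4*(a - 2)*(a + 1) + 3)/(2*a^2 - 8*a + 3)^2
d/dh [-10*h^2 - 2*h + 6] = -20*h - 2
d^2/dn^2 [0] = 0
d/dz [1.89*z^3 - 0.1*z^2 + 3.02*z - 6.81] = 5.67*z^2 - 0.2*z + 3.02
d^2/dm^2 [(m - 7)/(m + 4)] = -22/(m + 4)^3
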